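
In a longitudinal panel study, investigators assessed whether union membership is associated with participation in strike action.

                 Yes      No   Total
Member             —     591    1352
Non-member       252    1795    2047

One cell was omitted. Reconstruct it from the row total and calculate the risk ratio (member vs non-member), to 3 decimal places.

4.572

The missing cell is in the exposed row: 1352 − 591 = 761.
So a = 761, b = 591, c = 252, d = 1795.
RR = [a/(a+b)] / [c/(c+d)] = (761/1352) / (252/2047) = 0.56287/0.12311 = 4.57220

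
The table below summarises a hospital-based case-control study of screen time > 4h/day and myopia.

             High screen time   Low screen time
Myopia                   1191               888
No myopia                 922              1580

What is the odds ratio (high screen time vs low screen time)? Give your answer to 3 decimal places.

2.298

Reading the table with exposure as columns: a = 1191 (High screen time, case), b = 922 (High screen time, non-case), c = 888 (Low screen time, case), d = 1580.
OR = (a·d)/(b·c) = (1191 × 1580) / (922 × 888) = 1881780 / 818736 = 2.29840
The odds of myopia are about 2.30 times as high in the high screen time group.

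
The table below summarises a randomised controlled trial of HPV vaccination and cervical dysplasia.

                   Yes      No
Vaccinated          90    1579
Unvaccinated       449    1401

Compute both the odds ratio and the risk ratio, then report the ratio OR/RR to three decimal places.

0.800

Cells: a = 90, b = 1579, c = 449, d = 1401.
OR = (90·1401)/(1579·449) = 126090/708971 = 0.17785
Risk in exposed = 90/1669 = 0.05392; risk in unexposed = 449/1850 = 0.24270; RR = 0.22218
OR/RR = 0.17785 / 0.22218 = 0.80046
The outcome is not rare, so the OR lies further from 1 than the RR.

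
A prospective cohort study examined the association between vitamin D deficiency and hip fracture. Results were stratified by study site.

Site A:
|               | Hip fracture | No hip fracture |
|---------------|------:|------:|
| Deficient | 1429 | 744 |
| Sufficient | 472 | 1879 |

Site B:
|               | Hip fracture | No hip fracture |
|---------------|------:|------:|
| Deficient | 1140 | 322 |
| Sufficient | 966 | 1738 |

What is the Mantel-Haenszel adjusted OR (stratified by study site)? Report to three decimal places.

7.020

OR_MH = Σ(aᵢdᵢ/nᵢ) / Σ(bᵢcᵢ/nᵢ), where nᵢ is the stratum total.
Stratum 1 (Site A): n = 4524; a·d/n = 1429·1879/4524 = 593.5214; b·c/n = 744·472/4524 = 77.6233
Stratum 2 (Site B): n = 4166; a·d/n = 1140·1738/4166 = 475.5929; b·c/n = 322·966/4166 = 74.6644
OR_MH = (593.5214 + 475.5929) / (77.6233 + 74.6644) = 1069.1143 / 152.2878 = 7.02036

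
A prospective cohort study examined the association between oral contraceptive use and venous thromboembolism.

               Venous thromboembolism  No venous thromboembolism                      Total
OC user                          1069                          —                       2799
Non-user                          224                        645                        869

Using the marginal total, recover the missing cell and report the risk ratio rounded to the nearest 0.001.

1.482

The missing cell is in the exposed row: 2799 − 1069 = 1730.
So a = 1069, b = 1730, c = 224, d = 645.
RR = [a/(a+b)] / [c/(c+d)] = (1069/2799) / (224/869) = 0.38192/0.25777 = 1.48165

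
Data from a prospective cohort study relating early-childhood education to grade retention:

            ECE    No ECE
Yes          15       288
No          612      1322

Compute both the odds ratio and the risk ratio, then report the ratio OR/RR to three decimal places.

Reading the table with exposure as columns: a = 15 (ECE, case), b = 612 (ECE, non-case), c = 288 (No ECE, case), d = 1322.
OR = (15·1322)/(612·288) = 19830/176256 = 0.11251
Risk in exposed = 15/627 = 0.02392; risk in unexposed = 288/1610 = 0.17888; RR = 0.13374
OR/RR = 0.11251 / 0.13374 = 0.84124
The outcome is not rare, so the OR lies further from 1 than the RR.

0.841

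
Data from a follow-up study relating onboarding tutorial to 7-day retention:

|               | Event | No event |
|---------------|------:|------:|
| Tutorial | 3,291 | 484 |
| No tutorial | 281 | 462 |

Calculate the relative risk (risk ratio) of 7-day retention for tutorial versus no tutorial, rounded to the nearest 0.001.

2.305

Cells: a = 3291, b = 484, c = 281, d = 462.
Risk in exposed = 3291/3775 = 0.87179; risk in unexposed = 281/743 = 0.37820.
RR = 0.87179 / 0.37820 = 2.30512
The risk among the exposed is 2.31 times that among the unexposed.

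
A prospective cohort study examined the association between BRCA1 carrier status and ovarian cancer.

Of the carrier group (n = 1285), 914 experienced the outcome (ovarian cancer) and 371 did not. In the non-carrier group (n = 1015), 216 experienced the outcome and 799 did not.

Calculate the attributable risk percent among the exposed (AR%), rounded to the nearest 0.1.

70.1

From the description: a = 914, b = 371, c = 216, d = 799.
Risk in exposed = 914/1285 = 0.71128; risk in unexposed = 216/1015 = 0.21281.
RR = 0.71128/0.21281 = 3.34238
AR% = (RR − 1)/RR × 100 = (3.34238 − 1)/3.34238 × 100 = 70.0812%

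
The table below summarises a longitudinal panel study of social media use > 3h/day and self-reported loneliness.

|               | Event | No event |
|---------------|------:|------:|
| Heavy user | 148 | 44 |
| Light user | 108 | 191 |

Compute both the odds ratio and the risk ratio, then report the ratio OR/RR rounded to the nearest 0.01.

2.79

Cells: a = 148, b = 44, c = 108, d = 191.
OR = (148·191)/(44·108) = 28268/4752 = 5.94865
Risk in exposed = 148/192 = 0.77083; risk in unexposed = 108/299 = 0.36120; RR = 2.13407
OR/RR = 5.94865 / 2.13407 = 2.78747
The outcome is not rare, so the OR lies further from 1 than the RR.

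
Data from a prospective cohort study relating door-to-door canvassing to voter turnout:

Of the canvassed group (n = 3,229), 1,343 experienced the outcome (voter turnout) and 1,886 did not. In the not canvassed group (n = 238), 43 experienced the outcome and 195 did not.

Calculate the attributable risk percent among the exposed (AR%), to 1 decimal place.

56.6

From the description: a = 1343, b = 1886, c = 43, d = 195.
Risk in exposed = 1343/3229 = 0.41592; risk in unexposed = 43/238 = 0.18067.
RR = 0.41592/0.18067 = 2.30206
AR% = (RR − 1)/RR × 100 = (2.30206 − 1)/2.30206 × 100 = 56.5606%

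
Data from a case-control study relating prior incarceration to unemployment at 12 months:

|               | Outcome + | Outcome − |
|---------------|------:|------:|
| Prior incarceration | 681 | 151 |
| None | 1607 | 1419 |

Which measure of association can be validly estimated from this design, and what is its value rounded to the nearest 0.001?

Cells: a = 681, b = 151, c = 1607, d = 1419.
This is a case-control study: participants were sampled on outcome status, so risks in the source population cannot be estimated directly — relative risk is not valid here. The odds ratio is the appropriate measure.
OR = (a·d)/(b·c) = (681 × 1419) / (151 × 1607) = 966339 / 242657 = 3.98232

3.982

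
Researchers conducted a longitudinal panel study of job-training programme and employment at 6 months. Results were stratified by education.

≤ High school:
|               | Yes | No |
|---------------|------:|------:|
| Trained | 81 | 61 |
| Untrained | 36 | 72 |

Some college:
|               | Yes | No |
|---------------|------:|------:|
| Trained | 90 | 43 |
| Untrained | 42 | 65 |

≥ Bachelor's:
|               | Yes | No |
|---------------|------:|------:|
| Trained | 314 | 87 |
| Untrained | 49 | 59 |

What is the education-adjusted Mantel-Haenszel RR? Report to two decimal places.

1.72

RR_MH = Σ(aᵢ·n₀ᵢ/nᵢ) / Σ(cᵢ·n₁ᵢ/nᵢ), with n₁ᵢ = aᵢ+bᵢ (exposed), n₀ᵢ = cᵢ+dᵢ (unexposed), nᵢ = n₁ᵢ+n₀ᵢ.
Stratum 1 (≤ High school): n₁ = 142, n₀ = 108, n = 250; a·n₀/n = 81·108/250 = 34.9920; c·n₁/n = 36·142/250 = 20.4480
Stratum 2 (Some college): n₁ = 133, n₀ = 107, n = 240; a·n₀/n = 90·107/240 = 40.1250; c·n₁/n = 42·133/240 = 23.2750
Stratum 3 (≥ Bachelor's): n₁ = 401, n₀ = 108, n = 509; a·n₀/n = 314·108/509 = 66.6248; c·n₁/n = 49·401/509 = 38.6031
RR_MH = (34.9920 + 40.1250 + 66.6248) / (20.4480 + 23.2750 + 38.6031) = 141.7418 / 82.3261 = 1.72171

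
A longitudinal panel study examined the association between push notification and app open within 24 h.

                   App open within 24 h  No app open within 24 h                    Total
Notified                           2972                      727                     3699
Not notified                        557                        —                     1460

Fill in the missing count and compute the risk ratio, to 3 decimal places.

2.106

The missing cell is in the unexposed row: 1460 − 557 = 903.
So a = 2972, b = 727, c = 557, d = 903.
RR = [a/(a+b)] / [c/(c+d)] = (2972/3699) / (557/1460) = 0.80346/0.38151 = 2.10602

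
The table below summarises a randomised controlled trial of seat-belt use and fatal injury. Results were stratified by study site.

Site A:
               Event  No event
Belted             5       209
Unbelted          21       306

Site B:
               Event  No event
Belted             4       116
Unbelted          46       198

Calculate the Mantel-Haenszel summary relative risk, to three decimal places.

RR_MH = Σ(aᵢ·n₀ᵢ/nᵢ) / Σ(cᵢ·n₁ᵢ/nᵢ), with n₁ᵢ = aᵢ+bᵢ (exposed), n₀ᵢ = cᵢ+dᵢ (unexposed), nᵢ = n₁ᵢ+n₀ᵢ.
Stratum 1 (Site A): n₁ = 214, n₀ = 327, n = 541; a·n₀/n = 5·327/541 = 3.0222; c·n₁/n = 21·214/541 = 8.3068
Stratum 2 (Site B): n₁ = 120, n₀ = 244, n = 364; a·n₀/n = 4·244/364 = 2.6813; c·n₁/n = 46·120/364 = 15.1648
RR_MH = (3.0222 + 2.6813) / (8.3068 + 15.1648) = 5.7035 / 23.4717 = 0.24300

0.243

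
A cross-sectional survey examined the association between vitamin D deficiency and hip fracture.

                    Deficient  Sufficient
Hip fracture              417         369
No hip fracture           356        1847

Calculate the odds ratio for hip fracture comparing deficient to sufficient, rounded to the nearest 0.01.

5.86

Reading the table with exposure as columns: a = 417 (Deficient, case), b = 356 (Deficient, non-case), c = 369 (Sufficient, case), d = 1847.
OR = (a·d)/(b·c) = (417 × 1847) / (356 × 369) = 770199 / 131364 = 5.86309
The odds of hip fracture are about 5.86 times as high in the deficient group.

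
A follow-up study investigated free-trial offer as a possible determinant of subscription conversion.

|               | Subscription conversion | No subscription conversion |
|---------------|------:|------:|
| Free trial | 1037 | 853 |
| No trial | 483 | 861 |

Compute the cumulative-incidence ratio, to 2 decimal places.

1.53

Cells: a = 1037, b = 853, c = 483, d = 861.
Risk in exposed = 1037/1890 = 0.54868; risk in unexposed = 483/1344 = 0.35938.
RR = 0.54868 / 0.35938 = 1.52675
The risk among the exposed is 1.53 times that among the unexposed.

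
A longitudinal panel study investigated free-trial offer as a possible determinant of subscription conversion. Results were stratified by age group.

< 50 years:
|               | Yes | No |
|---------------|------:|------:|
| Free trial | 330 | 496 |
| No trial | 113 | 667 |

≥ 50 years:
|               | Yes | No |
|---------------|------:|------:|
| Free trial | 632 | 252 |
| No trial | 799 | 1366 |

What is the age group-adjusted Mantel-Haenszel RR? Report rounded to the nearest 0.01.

RR_MH = Σ(aᵢ·n₀ᵢ/nᵢ) / Σ(cᵢ·n₁ᵢ/nᵢ), with n₁ᵢ = aᵢ+bᵢ (exposed), n₀ᵢ = cᵢ+dᵢ (unexposed), nᵢ = n₁ᵢ+n₀ᵢ.
Stratum 1 (< 50 years): n₁ = 826, n₀ = 780, n = 1606; a·n₀/n = 330·780/1606 = 160.2740; c·n₁/n = 113·826/1606 = 58.1183
Stratum 2 (≥ 50 years): n₁ = 884, n₀ = 2165, n = 3049; a·n₀/n = 632·2165/3049 = 448.7635; c·n₁/n = 799·884/3049 = 231.6550
RR_MH = (160.2740 + 448.7635) / (58.1183 + 231.6550) = 609.0375 / 289.7733 = 2.10177

2.10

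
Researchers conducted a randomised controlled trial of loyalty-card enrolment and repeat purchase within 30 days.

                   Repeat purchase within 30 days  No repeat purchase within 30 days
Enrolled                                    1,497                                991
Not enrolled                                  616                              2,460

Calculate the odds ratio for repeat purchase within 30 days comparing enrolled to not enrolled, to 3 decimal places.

6.033

Cells: a = 1497, b = 991, c = 616, d = 2460.
OR = (a·d)/(b·c) = (1497 × 2460) / (991 × 616) = 3682620 / 610456 = 6.03257
The odds of repeat purchase within 30 days are about 6.03 times as high in the enrolled group.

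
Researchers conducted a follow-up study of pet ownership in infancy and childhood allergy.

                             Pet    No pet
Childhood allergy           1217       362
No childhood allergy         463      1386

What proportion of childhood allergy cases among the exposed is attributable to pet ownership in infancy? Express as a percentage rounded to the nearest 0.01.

Reading the table with exposure as columns: a = 1217 (Pet, case), b = 463 (Pet, non-case), c = 362 (No pet, case), d = 1386.
Risk in exposed = 1217/1680 = 0.72440; risk in unexposed = 362/1748 = 0.20709.
RR = 0.72440/0.20709 = 3.49795
AR% = (RR − 1)/RR × 100 = (3.49795 − 1)/3.49795 × 100 = 71.4119%

71.41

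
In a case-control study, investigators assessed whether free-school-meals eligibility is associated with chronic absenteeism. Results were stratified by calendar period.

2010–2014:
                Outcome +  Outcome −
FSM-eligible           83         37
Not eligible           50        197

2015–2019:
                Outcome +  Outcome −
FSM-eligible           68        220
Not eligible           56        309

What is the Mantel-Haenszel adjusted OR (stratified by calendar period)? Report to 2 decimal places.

3.21

OR_MH = Σ(aᵢdᵢ/nᵢ) / Σ(bᵢcᵢ/nᵢ), where nᵢ is the stratum total.
Stratum 1 (2010–2014): n = 367; a·d/n = 83·197/367 = 44.5531; b·c/n = 37·50/367 = 5.0409
Stratum 2 (2015–2019): n = 653; a·d/n = 68·309/653 = 32.1776; b·c/n = 220·56/653 = 18.8668
OR_MH = (44.5531 + 32.1776) / (5.0409 + 18.8668) = 76.7308 / 23.9076 = 3.20947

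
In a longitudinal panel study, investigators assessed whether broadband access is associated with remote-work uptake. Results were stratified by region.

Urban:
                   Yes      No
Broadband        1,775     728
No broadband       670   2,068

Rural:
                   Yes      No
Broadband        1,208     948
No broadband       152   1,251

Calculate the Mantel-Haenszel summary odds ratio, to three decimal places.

OR_MH = Σ(aᵢdᵢ/nᵢ) / Σ(bᵢcᵢ/nᵢ), where nᵢ is the stratum total.
Stratum 1 (Urban): n = 5241; a·d/n = 1775·2068/5241 = 700.3816; b·c/n = 728·670/5241 = 93.0662
Stratum 2 (Rural): n = 3559; a·d/n = 1208·1251/3559 = 424.6159; b·c/n = 948·152/3559 = 40.4878
OR_MH = (700.3816 + 424.6159) / (93.0662 + 40.4878) = 1124.9975 / 133.5540 = 8.42354

8.424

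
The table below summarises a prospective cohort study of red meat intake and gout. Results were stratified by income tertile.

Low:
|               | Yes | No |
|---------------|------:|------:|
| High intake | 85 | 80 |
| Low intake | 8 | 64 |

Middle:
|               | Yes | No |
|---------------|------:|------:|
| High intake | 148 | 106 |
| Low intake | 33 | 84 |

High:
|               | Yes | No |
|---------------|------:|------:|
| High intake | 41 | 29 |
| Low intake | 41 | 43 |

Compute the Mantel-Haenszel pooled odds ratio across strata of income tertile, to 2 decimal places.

OR_MH = Σ(aᵢdᵢ/nᵢ) / Σ(bᵢcᵢ/nᵢ), where nᵢ is the stratum total.
Stratum 1 (Low): n = 237; a·d/n = 85·64/237 = 22.9536; b·c/n = 80·8/237 = 2.7004
Stratum 2 (Middle): n = 371; a·d/n = 148·84/371 = 33.5094; b·c/n = 106·33/371 = 9.4286
Stratum 3 (High): n = 154; a·d/n = 41·43/154 = 11.4481; b·c/n = 29·41/154 = 7.7208
OR_MH = (22.9536 + 33.5094 + 11.4481) / (2.7004 + 9.4286 + 7.7208) = 67.9111 / 19.8498 = 3.42125

3.42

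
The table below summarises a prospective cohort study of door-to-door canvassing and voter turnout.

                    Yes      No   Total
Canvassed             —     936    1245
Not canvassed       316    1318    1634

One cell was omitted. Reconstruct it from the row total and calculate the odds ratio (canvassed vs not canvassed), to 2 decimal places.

1.38

The missing cell is in the exposed row: 1245 − 936 = 309.
So a = 309, b = 936, c = 316, d = 1318.
OR = (a·d)/(b·c) = (309 × 1318) / (936 × 316) = 407262 / 295776 = 1.37693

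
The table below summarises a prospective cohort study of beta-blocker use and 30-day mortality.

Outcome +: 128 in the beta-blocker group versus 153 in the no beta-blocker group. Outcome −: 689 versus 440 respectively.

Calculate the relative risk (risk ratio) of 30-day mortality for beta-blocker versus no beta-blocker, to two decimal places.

From the description: a = 128, b = 689, c = 153, d = 440.
Risk in exposed = 128/817 = 0.15667; risk in unexposed = 153/593 = 0.25801.
RR = 0.15667 / 0.25801 = 0.60723
The risk is 39% lower among the exposed than among the unexposed.

0.61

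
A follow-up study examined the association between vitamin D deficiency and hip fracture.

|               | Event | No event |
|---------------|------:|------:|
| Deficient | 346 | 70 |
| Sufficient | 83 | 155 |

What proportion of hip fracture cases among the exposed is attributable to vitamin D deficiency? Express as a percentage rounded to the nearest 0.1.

58.1

Cells: a = 346, b = 70, c = 83, d = 155.
Risk in exposed = 346/416 = 0.83173; risk in unexposed = 83/238 = 0.34874.
RR = 0.83173/0.34874 = 2.38496
AR% = (RR − 1)/RR × 100 = (2.38496 − 1)/2.38496 × 100 = 58.0706%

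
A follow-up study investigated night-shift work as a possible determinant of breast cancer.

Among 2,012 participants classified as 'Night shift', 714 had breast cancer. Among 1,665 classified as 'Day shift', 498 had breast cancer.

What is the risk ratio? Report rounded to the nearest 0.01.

From the description: a = 714, b = 1298, c = 498, d = 1167.
Risk in exposed = 714/2012 = 0.35487; risk in unexposed = 498/1665 = 0.29910.
RR = 0.35487 / 0.29910 = 1.18647
The risk among the exposed is 1.19 times that among the unexposed.

1.19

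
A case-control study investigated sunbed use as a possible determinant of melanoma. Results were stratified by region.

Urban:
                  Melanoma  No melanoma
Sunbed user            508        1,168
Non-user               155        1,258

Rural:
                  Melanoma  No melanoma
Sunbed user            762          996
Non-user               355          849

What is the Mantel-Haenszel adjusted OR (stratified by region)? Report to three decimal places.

OR_MH = Σ(aᵢdᵢ/nᵢ) / Σ(bᵢcᵢ/nᵢ), where nᵢ is the stratum total.
Stratum 1 (Urban): n = 3089; a·d/n = 508·1258/3089 = 206.8838; b·c/n = 1168·155/3089 = 58.6080
Stratum 2 (Rural): n = 2962; a·d/n = 762·849/2962 = 218.4126; b·c/n = 996·355/2962 = 119.3720
OR_MH = (206.8838 + 218.4126) / (58.6080 + 119.3720) = 425.2963 / 177.9800 = 2.38957

2.390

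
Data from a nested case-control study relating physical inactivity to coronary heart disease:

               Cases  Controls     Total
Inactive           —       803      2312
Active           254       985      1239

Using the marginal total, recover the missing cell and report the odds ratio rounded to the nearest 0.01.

The missing cell is in the exposed row: 2312 − 803 = 1509.
So a = 1509, b = 803, c = 254, d = 985.
OR = (a·d)/(b·c) = (1509 × 985) / (803 × 254) = 1486365 / 203962 = 7.28746

7.29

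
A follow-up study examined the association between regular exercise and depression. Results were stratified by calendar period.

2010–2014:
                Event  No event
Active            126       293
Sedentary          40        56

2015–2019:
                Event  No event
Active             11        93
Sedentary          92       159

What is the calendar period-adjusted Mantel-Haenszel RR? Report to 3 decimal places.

0.525

RR_MH = Σ(aᵢ·n₀ᵢ/nᵢ) / Σ(cᵢ·n₁ᵢ/nᵢ), with n₁ᵢ = aᵢ+bᵢ (exposed), n₀ᵢ = cᵢ+dᵢ (unexposed), nᵢ = n₁ᵢ+n₀ᵢ.
Stratum 1 (2010–2014): n₁ = 419, n₀ = 96, n = 515; a·n₀/n = 126·96/515 = 23.4874; c·n₁/n = 40·419/515 = 32.5437
Stratum 2 (2015–2019): n₁ = 104, n₀ = 251, n = 355; a·n₀/n = 11·251/355 = 7.7775; c·n₁/n = 92·104/355 = 26.9521
RR_MH = (23.4874 + 7.7775) / (32.5437 + 26.9521) = 31.2648 / 59.4958 = 0.52550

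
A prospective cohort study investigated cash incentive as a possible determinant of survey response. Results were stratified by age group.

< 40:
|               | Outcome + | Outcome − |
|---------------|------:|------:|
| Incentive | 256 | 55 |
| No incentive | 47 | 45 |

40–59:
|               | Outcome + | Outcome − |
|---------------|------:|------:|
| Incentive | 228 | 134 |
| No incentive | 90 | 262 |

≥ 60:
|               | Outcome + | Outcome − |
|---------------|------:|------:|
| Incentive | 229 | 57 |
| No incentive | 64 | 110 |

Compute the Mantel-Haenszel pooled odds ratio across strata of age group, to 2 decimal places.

OR_MH = Σ(aᵢdᵢ/nᵢ) / Σ(bᵢcᵢ/nᵢ), where nᵢ is the stratum total.
Stratum 1 (< 40): n = 403; a·d/n = 256·45/403 = 28.5856; b·c/n = 55·47/403 = 6.4144
Stratum 2 (40–59): n = 714; a·d/n = 228·262/714 = 83.6639; b·c/n = 134·90/714 = 16.8908
Stratum 3 (≥ 60): n = 460; a·d/n = 229·110/460 = 54.7609; b·c/n = 57·64/460 = 7.9304
OR_MH = (28.5856 + 83.6639 + 54.7609) / (6.4144 + 16.8908 + 7.9304) = 167.0103 / 31.2356 = 5.34680

5.35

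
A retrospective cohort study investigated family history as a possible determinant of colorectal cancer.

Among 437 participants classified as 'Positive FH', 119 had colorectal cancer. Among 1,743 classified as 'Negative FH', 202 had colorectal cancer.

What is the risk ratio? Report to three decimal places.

From the description: a = 119, b = 318, c = 202, d = 1541.
Risk in exposed = 119/437 = 0.27231; risk in unexposed = 202/1743 = 0.11589.
RR = 0.27231 / 0.11589 = 2.34970
The risk among the exposed is 2.35 times that among the unexposed.

2.350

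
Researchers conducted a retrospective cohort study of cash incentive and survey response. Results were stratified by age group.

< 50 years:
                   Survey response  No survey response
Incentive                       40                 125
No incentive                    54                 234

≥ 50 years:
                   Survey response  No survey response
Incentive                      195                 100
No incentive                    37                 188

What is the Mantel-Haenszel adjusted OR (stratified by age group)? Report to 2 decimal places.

OR_MH = Σ(aᵢdᵢ/nᵢ) / Σ(bᵢcᵢ/nᵢ), where nᵢ is the stratum total.
Stratum 1 (< 50 years): n = 453; a·d/n = 40·234/453 = 20.6623; b·c/n = 125·54/453 = 14.9007
Stratum 2 (≥ 50 years): n = 520; a·d/n = 195·188/520 = 70.5000; b·c/n = 100·37/520 = 7.1154
OR_MH = (20.6623 + 70.5000) / (14.9007 + 7.1154) = 91.1623 / 22.0160 = 4.14072

4.14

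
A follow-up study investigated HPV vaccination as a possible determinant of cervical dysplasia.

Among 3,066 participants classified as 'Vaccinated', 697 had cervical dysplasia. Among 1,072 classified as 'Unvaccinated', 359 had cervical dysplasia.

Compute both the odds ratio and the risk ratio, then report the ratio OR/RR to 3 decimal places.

0.861

From the description: a = 697, b = 2369, c = 359, d = 713.
OR = (697·713)/(2369·359) = 496961/850471 = 0.58434
Risk in exposed = 697/3066 = 0.22733; risk in unexposed = 359/1072 = 0.33489; RR = 0.67883
OR/RR = 0.58434 / 0.67883 = 0.86080
The outcome is not rare, so the OR lies further from 1 than the RR.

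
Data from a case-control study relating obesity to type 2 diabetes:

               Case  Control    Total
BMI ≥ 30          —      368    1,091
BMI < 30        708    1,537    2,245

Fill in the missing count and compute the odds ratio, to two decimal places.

The missing cell is in the exposed row: 1091 − 368 = 723.
So a = 723, b = 368, c = 708, d = 1537.
OR = (a·d)/(b·c) = (723 × 1537) / (368 × 708) = 1111251 / 260544 = 4.26512

4.27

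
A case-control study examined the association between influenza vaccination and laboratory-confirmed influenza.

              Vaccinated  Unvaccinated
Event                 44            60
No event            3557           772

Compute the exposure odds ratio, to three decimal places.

0.159

Reading the table with exposure as columns: a = 44 (Vaccinated, case), b = 3557 (Vaccinated, non-case), c = 60 (Unvaccinated, case), d = 772.
OR = (a·d)/(b·c) = (44 × 772) / (3557 × 60) = 33968 / 213420 = 0.15916
Exposure is associated with lower odds of laboratory-confirmed influenza (OR = 0.16 < 1).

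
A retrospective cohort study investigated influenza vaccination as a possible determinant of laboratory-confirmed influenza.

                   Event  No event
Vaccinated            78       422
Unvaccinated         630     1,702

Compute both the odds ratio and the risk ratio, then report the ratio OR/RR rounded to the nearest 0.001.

0.865

Cells: a = 78, b = 422, c = 630, d = 1702.
OR = (78·1702)/(422·630) = 132756/265860 = 0.49935
Risk in exposed = 78/500 = 0.15600; risk in unexposed = 630/2332 = 0.27015; RR = 0.57745
OR/RR = 0.49935 / 0.57745 = 0.86475
The outcome is not rare, so the OR lies further from 1 than the RR.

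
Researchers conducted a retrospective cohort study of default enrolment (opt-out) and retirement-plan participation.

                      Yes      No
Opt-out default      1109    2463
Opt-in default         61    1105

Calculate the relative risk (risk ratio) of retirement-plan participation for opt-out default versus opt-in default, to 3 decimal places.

Cells: a = 1109, b = 2463, c = 61, d = 1105.
Risk in exposed = 1109/3572 = 0.31047; risk in unexposed = 61/1166 = 0.05232.
RR = 0.31047 / 0.05232 = 5.93456
The risk among the exposed is 5.93 times that among the unexposed.

5.935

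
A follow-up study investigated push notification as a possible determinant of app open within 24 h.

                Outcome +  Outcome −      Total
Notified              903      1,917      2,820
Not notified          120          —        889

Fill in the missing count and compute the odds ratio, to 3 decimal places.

The missing cell is in the unexposed row: 889 − 120 = 769.
So a = 903, b = 1917, c = 120, d = 769.
OR = (a·d)/(b·c) = (903 × 769) / (1917 × 120) = 694407 / 230040 = 3.01864

3.019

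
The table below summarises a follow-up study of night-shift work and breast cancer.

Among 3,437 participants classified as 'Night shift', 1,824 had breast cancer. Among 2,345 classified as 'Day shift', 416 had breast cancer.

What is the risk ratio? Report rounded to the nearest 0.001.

From the description: a = 1824, b = 1613, c = 416, d = 1929.
Risk in exposed = 1824/3437 = 0.53070; risk in unexposed = 416/2345 = 0.17740.
RR = 0.53070 / 0.17740 = 2.99154
The risk among the exposed is 2.99 times that among the unexposed.

2.992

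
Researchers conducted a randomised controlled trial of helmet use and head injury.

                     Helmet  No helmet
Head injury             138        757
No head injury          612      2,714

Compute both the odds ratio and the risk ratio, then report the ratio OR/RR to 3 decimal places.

Reading the table with exposure as columns: a = 138 (Helmet, case), b = 612 (Helmet, non-case), c = 757 (No helmet, case), d = 2714.
OR = (138·2714)/(612·757) = 374532/463284 = 0.80843
Risk in exposed = 138/750 = 0.18400; risk in unexposed = 757/3471 = 0.21809; RR = 0.84368
OR/RR = 0.80843 / 0.84368 = 0.95822
The outcome is not rare, so the OR lies further from 1 than the RR.

0.958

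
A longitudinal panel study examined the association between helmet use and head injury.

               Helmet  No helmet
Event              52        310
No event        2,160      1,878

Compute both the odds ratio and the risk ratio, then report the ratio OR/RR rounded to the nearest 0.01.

Reading the table with exposure as columns: a = 52 (Helmet, case), b = 2160 (Helmet, non-case), c = 310 (No helmet, case), d = 1878.
OR = (52·1878)/(2160·310) = 97656/669600 = 0.14584
Risk in exposed = 52/2212 = 0.02351; risk in unexposed = 310/2188 = 0.14168; RR = 0.16592
OR/RR = 0.14584 / 0.16592 = 0.87898
The outcome is not rare, so the OR lies further from 1 than the RR.

0.88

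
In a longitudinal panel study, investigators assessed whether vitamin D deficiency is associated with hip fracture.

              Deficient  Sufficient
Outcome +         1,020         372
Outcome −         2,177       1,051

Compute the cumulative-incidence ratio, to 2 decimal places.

Reading the table with exposure as columns: a = 1020 (Deficient, case), b = 2177 (Deficient, non-case), c = 372 (Sufficient, case), d = 1051.
Risk in exposed = 1020/3197 = 0.31905; risk in unexposed = 372/1423 = 0.26142.
RR = 0.31905 / 0.26142 = 1.22045
The risk among the exposed is 1.22 times that among the unexposed.

1.22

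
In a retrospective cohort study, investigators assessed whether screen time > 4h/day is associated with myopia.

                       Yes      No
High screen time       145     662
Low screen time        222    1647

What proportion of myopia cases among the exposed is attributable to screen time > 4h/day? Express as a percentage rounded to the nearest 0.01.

33.89

Cells: a = 145, b = 662, c = 222, d = 1647.
Risk in exposed = 145/807 = 0.17968; risk in unexposed = 222/1869 = 0.11878.
RR = 0.17968/0.11878 = 1.51269
AR% = (RR − 1)/RR × 100 = (1.51269 − 1)/1.51269 × 100 = 33.8927%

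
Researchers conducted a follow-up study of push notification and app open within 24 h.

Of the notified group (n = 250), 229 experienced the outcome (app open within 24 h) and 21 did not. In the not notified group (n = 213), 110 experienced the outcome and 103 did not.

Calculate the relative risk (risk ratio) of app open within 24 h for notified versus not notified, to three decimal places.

1.774

From the description: a = 229, b = 21, c = 110, d = 103.
Risk in exposed = 229/250 = 0.91600; risk in unexposed = 110/213 = 0.51643.
RR = 0.91600 / 0.51643 = 1.77371
The risk among the exposed is 1.77 times that among the unexposed.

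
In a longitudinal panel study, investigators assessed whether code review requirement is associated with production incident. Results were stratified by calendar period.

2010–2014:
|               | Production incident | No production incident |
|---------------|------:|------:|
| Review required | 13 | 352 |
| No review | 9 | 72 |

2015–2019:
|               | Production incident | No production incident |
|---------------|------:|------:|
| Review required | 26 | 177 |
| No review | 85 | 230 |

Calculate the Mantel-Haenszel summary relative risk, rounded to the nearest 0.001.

RR_MH = Σ(aᵢ·n₀ᵢ/nᵢ) / Σ(cᵢ·n₁ᵢ/nᵢ), with n₁ᵢ = aᵢ+bᵢ (exposed), n₀ᵢ = cᵢ+dᵢ (unexposed), nᵢ = n₁ᵢ+n₀ᵢ.
Stratum 1 (2010–2014): n₁ = 365, n₀ = 81, n = 446; a·n₀/n = 13·81/446 = 2.3610; c·n₁/n = 9·365/446 = 7.3655
Stratum 2 (2015–2019): n₁ = 203, n₀ = 315, n = 518; a·n₀/n = 26·315/518 = 15.8108; c·n₁/n = 85·203/518 = 33.3108
RR_MH = (2.3610 + 15.8108) / (7.3655 + 33.3108) = 18.1718 / 40.6763 = 0.44674

0.447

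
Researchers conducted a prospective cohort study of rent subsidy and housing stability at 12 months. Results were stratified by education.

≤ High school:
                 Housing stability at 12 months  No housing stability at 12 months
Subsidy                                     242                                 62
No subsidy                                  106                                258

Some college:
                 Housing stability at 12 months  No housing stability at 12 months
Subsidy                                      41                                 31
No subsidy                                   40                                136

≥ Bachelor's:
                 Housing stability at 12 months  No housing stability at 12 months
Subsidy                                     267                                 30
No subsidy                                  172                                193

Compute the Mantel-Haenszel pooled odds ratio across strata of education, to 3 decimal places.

8.562

OR_MH = Σ(aᵢdᵢ/nᵢ) / Σ(bᵢcᵢ/nᵢ), where nᵢ is the stratum total.
Stratum 1 (≤ High school): n = 668; a·d/n = 242·258/668 = 93.4671; b·c/n = 62·106/668 = 9.8383
Stratum 2 (Some college): n = 248; a·d/n = 41·136/248 = 22.4839; b·c/n = 31·40/248 = 5.0000
Stratum 3 (≥ Bachelor's): n = 662; a·d/n = 267·193/662 = 77.8414; b·c/n = 30·172/662 = 7.7946
OR_MH = (93.4671 + 22.4839 + 77.8414) / (9.8383 + 5.0000 + 7.7946) = 193.7923 / 22.6329 = 8.56242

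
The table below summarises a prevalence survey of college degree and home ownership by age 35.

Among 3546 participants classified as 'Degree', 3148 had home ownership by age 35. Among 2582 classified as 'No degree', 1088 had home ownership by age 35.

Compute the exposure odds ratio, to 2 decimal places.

10.86

From the description: a = 3148, b = 398, c = 1088, d = 1494.
OR = (a·d)/(b·c) = (3148 × 1494) / (398 × 1088) = 4703112 / 433024 = 10.86109
The odds of home ownership by age 35 are about 10.86 times as high in the degree group.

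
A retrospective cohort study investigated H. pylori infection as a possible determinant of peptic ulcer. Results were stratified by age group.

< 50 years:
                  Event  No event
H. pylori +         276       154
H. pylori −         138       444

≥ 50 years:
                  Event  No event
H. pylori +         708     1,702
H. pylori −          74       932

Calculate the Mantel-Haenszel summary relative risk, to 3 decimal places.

RR_MH = Σ(aᵢ·n₀ᵢ/nᵢ) / Σ(cᵢ·n₁ᵢ/nᵢ), with n₁ᵢ = aᵢ+bᵢ (exposed), n₀ᵢ = cᵢ+dᵢ (unexposed), nᵢ = n₁ᵢ+n₀ᵢ.
Stratum 1 (< 50 years): n₁ = 430, n₀ = 582, n = 1012; a·n₀/n = 276·582/1012 = 158.7273; c·n₁/n = 138·430/1012 = 58.6364
Stratum 2 (≥ 50 years): n₁ = 2410, n₀ = 1006, n = 3416; a·n₀/n = 708·1006/3416 = 208.5035; c·n₁/n = 74·2410/3416 = 52.2073
RR_MH = (158.7273 + 208.5035) / (58.6364 + 52.2073) = 367.2308 / 110.8436 = 3.31305

3.313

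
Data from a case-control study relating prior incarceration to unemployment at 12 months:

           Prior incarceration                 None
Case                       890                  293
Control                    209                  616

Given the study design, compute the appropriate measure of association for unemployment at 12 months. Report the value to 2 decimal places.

8.95

Reading the table with exposure as columns: a = 890 (Prior incarceration, case), b = 209 (Prior incarceration, non-case), c = 293 (None, case), d = 616.
This is a case-control study: participants were sampled on outcome status, so risks in the source population cannot be estimated directly — relative risk is not valid here. The odds ratio is the appropriate measure.
OR = (a·d)/(b·c) = (890 × 616) / (209 × 293) = 548240 / 61237 = 8.95276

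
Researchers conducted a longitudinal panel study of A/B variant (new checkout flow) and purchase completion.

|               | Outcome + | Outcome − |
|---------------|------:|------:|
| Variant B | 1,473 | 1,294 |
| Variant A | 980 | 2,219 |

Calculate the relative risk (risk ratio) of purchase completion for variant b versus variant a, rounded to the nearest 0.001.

1.738

Cells: a = 1473, b = 1294, c = 980, d = 2219.
Risk in exposed = 1473/2767 = 0.53235; risk in unexposed = 980/3199 = 0.30635.
RR = 0.53235 / 0.30635 = 1.73773
The risk among the exposed is 1.74 times that among the unexposed.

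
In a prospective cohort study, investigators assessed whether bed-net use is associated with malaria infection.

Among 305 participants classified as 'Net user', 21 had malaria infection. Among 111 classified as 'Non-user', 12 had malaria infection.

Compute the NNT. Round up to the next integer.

Risk in treated group = 21/305 = 0.06885; risk in control = 12/111 = 0.10811.
Absolute risk reduction = 0.10811 − 0.06885 = 0.03926
NNT = 1 / ARR = 1 / 0.03926 = 25.474 → round up → 26

26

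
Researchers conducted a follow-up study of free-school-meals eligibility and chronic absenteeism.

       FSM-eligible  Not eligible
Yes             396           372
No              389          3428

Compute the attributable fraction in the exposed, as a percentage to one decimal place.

80.6

Reading the table with exposure as columns: a = 396 (FSM-eligible, case), b = 389 (FSM-eligible, non-case), c = 372 (Not eligible, case), d = 3428.
Risk in exposed = 396/785 = 0.50446; risk in unexposed = 372/3800 = 0.09789.
RR = 0.50446/0.09789 = 5.15307
AR% = (RR − 1)/RR × 100 = (5.15307 − 1)/5.15307 × 100 = 80.5941%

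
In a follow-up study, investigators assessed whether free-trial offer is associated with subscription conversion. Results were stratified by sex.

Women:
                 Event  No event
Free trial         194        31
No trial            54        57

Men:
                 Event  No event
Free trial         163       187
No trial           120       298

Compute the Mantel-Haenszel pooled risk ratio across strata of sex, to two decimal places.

1.68

RR_MH = Σ(aᵢ·n₀ᵢ/nᵢ) / Σ(cᵢ·n₁ᵢ/nᵢ), with n₁ᵢ = aᵢ+bᵢ (exposed), n₀ᵢ = cᵢ+dᵢ (unexposed), nᵢ = n₁ᵢ+n₀ᵢ.
Stratum 1 (Women): n₁ = 225, n₀ = 111, n = 336; a·n₀/n = 194·111/336 = 64.0893; c·n₁/n = 54·225/336 = 36.1607
Stratum 2 (Men): n₁ = 350, n₀ = 418, n = 768; a·n₀/n = 163·418/768 = 88.7161; c·n₁/n = 120·350/768 = 54.6875
RR_MH = (64.0893 + 88.7161) / (36.1607 + 54.6875) = 152.8054 / 90.8482 = 1.68199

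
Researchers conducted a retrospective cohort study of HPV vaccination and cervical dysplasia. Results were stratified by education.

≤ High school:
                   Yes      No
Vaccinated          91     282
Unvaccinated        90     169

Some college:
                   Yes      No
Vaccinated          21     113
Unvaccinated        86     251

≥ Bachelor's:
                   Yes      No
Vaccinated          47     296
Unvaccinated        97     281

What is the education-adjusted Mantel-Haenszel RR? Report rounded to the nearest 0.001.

RR_MH = Σ(aᵢ·n₀ᵢ/nᵢ) / Σ(cᵢ·n₁ᵢ/nᵢ), with n₁ᵢ = aᵢ+bᵢ (exposed), n₀ᵢ = cᵢ+dᵢ (unexposed), nᵢ = n₁ᵢ+n₀ᵢ.
Stratum 1 (≤ High school): n₁ = 373, n₀ = 259, n = 632; a·n₀/n = 91·259/632 = 37.2927; c·n₁/n = 90·373/632 = 53.1171
Stratum 2 (Some college): n₁ = 134, n₀ = 337, n = 471; a·n₀/n = 21·337/471 = 15.0255; c·n₁/n = 86·134/471 = 24.4671
Stratum 3 (≥ Bachelor's): n₁ = 343, n₀ = 378, n = 721; a·n₀/n = 47·378/721 = 24.6408; c·n₁/n = 97·343/721 = 46.1456
RR_MH = (37.2927 + 15.0255 + 24.6408) / (53.1171 + 24.4671 + 46.1456) = 76.9590 / 123.7298 = 0.62199

0.622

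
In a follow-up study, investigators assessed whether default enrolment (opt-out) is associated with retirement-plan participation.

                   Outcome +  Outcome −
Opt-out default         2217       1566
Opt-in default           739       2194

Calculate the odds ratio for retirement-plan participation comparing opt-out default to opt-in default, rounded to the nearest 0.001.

4.203

Cells: a = 2217, b = 1566, c = 739, d = 2194.
OR = (a·d)/(b·c) = (2217 × 2194) / (1566 × 739) = 4864098 / 1157274 = 4.20307
The odds of retirement-plan participation are about 4.20 times as high in the opt-out default group.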